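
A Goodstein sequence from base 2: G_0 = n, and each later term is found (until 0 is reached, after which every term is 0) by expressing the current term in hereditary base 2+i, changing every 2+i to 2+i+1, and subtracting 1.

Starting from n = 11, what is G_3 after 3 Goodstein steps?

15627

11 —HB2→ 2^(2 + 1) + 2 + 1 —bump→ 3^(3 + 1) + 3 + 1 = 85 —(−1)→ 84
84 —HB3→ 3^(3 + 1) + 3 —bump→ 4^(4 + 1) + 4 = 1028 —(−1)→ 1027
1027 —HB4→ 4^(4 + 1) + 3 —bump→ 5^(5 + 1) + 3 = 15628 —(−1)→ 15627
15627 —HB5→ 5^(5 + 1) + 2 —bump→ 6^(6 + 1) + 2 = 279938 —(−1)→ 279937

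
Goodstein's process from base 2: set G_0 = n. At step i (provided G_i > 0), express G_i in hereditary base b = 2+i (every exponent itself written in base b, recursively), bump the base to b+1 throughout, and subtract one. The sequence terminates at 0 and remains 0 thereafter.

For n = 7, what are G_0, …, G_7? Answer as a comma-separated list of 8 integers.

7, 30, 259, 3127, 46657, 823543, 16777215, 37665879

[0] 7 ≡ 2^2 + 2 + 1 (base 2). Lift 3: 31. −1: 30.
[1] 30 ≡ 3^3 + 3 (base 3). Lift 4: 260. −1: 259.
[2] 259 ≡ 4^4 + 3 (base 4). Lift 5: 3128. −1: 3127.
[3] 3127 ≡ 5^5 + 2 (base 5). Lift 6: 46658. −1: 46657.
[4] 46657 ≡ 6^6 + 1 (base 6). Lift 7: 823544. −1: 823543.
[5] 823543 ≡ 7^7 (base 7). Lift 8: 16777216. −1: 16777215.
[6] 16777215 ≡ 7·8^7 + 7·8^6 + 7·8^5 + 7·8^4 + 7·8^3 + 7·8^2 + 7·8 + 7 (base 8). Lift 9: 37665880. −1: 37665879.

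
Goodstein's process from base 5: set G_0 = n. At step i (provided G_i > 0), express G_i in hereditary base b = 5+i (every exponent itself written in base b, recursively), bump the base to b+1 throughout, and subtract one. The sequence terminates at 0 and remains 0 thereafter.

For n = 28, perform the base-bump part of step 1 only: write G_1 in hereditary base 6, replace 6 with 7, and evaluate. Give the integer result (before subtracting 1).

51

i=0: 28 = 5^2 + 3 (b=5); 5→6: 6^2 + 3 = 39; 39−1 = 38
i=1: 38 = 6^2 + 2 (b=6); 6→7: 7^2 + 2 = 51; 51−1 = 50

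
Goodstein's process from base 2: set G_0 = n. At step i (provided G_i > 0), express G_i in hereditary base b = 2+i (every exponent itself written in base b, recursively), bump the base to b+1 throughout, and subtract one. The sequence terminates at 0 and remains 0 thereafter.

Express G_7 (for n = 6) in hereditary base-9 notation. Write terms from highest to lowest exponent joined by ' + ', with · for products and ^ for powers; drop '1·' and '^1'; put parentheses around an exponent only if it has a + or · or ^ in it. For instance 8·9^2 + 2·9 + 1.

5·9^5 + 5·9^4 + 5·9^3 + 5·9^2 + 5·9 + 2

(0) 6|_2 = 2^2 + 2 ↦ 3^3 + 3|_3 = 30 ⇒ 29
(1) 29|_3 = 3^3 + 2 ↦ 4^4 + 2|_4 = 258 ⇒ 257
(2) 257|_4 = 4^4 + 1 ↦ 5^5 + 1|_5 = 3126 ⇒ 3125
(3) 3125|_5 = 5^5 ↦ 6^6|_6 = 46656 ⇒ 46655
(4) 46655|_6 = 5·6^5 + 5·6^4 + 5·6^3 + 5·6^2 + 5·6 + 5 ↦ 5·7^5 + 5·7^4 + 5·7^3 + 5·7^2 + 5·7 + 5|_7 = 98040 ⇒ 98039
(5) 98039|_7 = 5·7^5 + 5·7^4 + 5·7^3 + 5·7^2 + 5·7 + 4 ↦ 5·8^5 + 5·8^4 + 5·8^3 + 5·8^2 + 5·8 + 4|_8 = 187244 ⇒ 187243
(6) 187243|_8 = 5·8^5 + 5·8^4 + 5·8^3 + 5·8^2 + 5·8 + 3 ↦ 5·9^5 + 5·9^4 + 5·9^3 + 5·9^2 + 5·9 + 3|_9 = 332148 ⇒ 332147
(7) 332147|_9 = 5·9^5 + 5·9^4 + 5·9^3 + 5·9^2 + 5·9 + 2 ↦ 5·10^5 + 5·10^4 + 5·10^3 + 5·10^2 + 5·10 + 2|_10 = 555552 ⇒ 555551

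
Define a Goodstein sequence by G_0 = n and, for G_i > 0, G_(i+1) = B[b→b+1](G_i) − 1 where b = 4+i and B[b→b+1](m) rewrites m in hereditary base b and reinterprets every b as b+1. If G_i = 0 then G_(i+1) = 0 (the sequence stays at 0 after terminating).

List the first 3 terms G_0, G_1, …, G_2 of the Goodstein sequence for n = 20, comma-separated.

20, 29, 39

G_0=20  [base 4] 4^2 + 4  →[4↦5]→  5^2 + 5 = 30  −1 ⇒ G_1=29
G_1=29  [base 5] 5^2 + 4  →[5↦6]→  6^2 + 4 = 40  −1 ⇒ G_2=39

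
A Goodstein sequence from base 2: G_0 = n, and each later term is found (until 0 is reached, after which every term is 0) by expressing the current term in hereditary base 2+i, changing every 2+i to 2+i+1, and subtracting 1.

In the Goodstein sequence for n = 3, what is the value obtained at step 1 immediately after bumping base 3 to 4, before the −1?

4

G_0=3  [base 2] 2 + 1  →[2↦3]→  3 + 1 = 4  −1 ⇒ G_1=3
G_1=3  [base 3] 3  →[3↦4]→  4 = 4  −1 ⇒ G_2=3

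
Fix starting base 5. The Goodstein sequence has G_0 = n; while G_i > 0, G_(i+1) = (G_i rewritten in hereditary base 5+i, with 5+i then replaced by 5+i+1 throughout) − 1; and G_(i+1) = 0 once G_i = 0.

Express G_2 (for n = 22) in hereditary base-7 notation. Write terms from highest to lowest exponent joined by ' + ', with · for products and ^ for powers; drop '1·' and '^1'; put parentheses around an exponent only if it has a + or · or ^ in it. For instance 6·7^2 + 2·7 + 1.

G_0=22  [base 5] 4·5 + 2  →[5↦6]→  4·6 + 2 = 26  −1 ⇒ G_1=25
G_1=25  [base 6] 4·6 + 1  →[6↦7]→  4·7 + 1 = 29  −1 ⇒ G_2=28

4·7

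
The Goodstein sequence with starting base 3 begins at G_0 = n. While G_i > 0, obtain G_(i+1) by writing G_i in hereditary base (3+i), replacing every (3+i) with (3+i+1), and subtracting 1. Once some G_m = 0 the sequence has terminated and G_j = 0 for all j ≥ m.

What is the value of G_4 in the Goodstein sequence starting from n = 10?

30

i=0: 10 = 3^2 + 1 (b=3); 3→4: 4^2 + 1 = 17; 17−1 = 16
i=1: 16 = 4^2 (b=4); 4→5: 5^2 = 25; 25−1 = 24
i=2: 24 = 4·5 + 4 (b=5); 5→6: 4·6 + 4 = 28; 28−1 = 27
i=3: 27 = 4·6 + 3 (b=6); 6→7: 4·7 + 3 = 31; 31−1 = 30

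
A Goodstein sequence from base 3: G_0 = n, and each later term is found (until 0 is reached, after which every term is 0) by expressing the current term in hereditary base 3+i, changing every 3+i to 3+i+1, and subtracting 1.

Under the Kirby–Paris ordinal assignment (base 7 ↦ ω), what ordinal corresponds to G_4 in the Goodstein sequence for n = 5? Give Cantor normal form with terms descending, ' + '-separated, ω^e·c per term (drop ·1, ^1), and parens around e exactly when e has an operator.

(0) 5|_3 = 3 + 2 ↦ 4 + 2|_4 = 6 ⇒ 5
(1) 5|_4 = 4 + 1 ↦ 5 + 1|_5 = 6 ⇒ 5
(2) 5|_5 = 5 ↦ 6|_6 = 6 ⇒ 5
(3) 5|_6 = 5 ↦ 5|_7 = 5 ⇒ 4

4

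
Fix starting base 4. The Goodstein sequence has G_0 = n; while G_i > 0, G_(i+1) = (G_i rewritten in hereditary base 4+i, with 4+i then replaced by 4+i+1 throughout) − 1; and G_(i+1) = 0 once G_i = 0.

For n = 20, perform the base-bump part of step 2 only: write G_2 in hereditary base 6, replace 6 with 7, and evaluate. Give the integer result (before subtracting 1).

[0] 20 ≡ 4^2 + 4 (base 4). Lift 5: 30. −1: 29.
[1] 29 ≡ 5^2 + 4 (base 5). Lift 6: 40. −1: 39.
[2] 39 ≡ 6^2 + 3 (base 6). Lift 7: 52. −1: 51.

52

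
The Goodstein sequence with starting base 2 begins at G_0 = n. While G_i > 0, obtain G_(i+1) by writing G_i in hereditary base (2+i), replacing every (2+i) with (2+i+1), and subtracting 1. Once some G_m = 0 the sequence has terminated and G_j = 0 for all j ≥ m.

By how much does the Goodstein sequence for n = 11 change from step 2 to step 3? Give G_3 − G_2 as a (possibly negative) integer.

14600

G_0 = 11. HB_2(11) = 2^(2 + 1) + 2 + 1. Bump = 85. G_1 = 84.
G_1 = 84. HB_3(84) = 3^(3 + 1) + 3. Bump = 1028. G_2 = 1027.
G_2 = 1027. HB_4(1027) = 4^(4 + 1) + 3. Bump = 15628. G_3 = 15627.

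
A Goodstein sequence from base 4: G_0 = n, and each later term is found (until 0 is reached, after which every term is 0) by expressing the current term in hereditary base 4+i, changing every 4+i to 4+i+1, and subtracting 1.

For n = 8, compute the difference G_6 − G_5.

(0) 8|_4 = 2·4 ↦ 2·5|_5 = 10 ⇒ 9
(1) 9|_5 = 5 + 4 ↦ 6 + 4|_6 = 10 ⇒ 9
(2) 9|_6 = 6 + 3 ↦ 7 + 3|_7 = 10 ⇒ 9
(3) 9|_7 = 7 + 2 ↦ 8 + 2|_8 = 10 ⇒ 9
(4) 9|_8 = 8 + 1 ↦ 9 + 1|_9 = 10 ⇒ 9
(5) 9|_9 = 9 ↦ 10|_10 = 10 ⇒ 9

0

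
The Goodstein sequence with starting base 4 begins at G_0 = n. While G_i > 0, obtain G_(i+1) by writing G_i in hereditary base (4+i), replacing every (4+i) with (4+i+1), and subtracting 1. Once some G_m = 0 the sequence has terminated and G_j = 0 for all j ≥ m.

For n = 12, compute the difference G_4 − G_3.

1

base 4: 12 = 3·4; at 5: 3·5 = 15; next = 14
base 5: 14 = 2·5 + 4; at 6: 2·6 + 4 = 16; next = 15
base 6: 15 = 2·6 + 3; at 7: 2·7 + 3 = 17; next = 16
base 7: 16 = 2·7 + 2; at 8: 2·8 + 2 = 18; next = 17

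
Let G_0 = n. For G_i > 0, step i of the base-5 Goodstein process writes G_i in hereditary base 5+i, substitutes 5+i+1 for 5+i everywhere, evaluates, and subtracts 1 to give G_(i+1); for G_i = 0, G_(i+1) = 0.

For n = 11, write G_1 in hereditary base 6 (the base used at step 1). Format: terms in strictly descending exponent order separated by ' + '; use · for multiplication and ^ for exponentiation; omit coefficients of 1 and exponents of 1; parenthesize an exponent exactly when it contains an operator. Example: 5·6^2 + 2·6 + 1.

2·6

G_0 = 11. HB_5(11) = 2·5 + 1. Bump = 13. G_1 = 12.
G_1 = 12. HB_6(12) = 2·6. Bump = 14. G_2 = 13.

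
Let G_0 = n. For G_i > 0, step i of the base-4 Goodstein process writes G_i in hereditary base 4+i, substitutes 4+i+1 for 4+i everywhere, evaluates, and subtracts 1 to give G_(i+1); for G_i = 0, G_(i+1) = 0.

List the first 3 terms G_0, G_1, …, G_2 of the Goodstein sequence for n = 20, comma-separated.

20, 29, 39

G_0 = 20. HB_4(20) = 4^2 + 4. Bump = 30. G_1 = 29.
G_1 = 29. HB_5(29) = 5^2 + 4. Bump = 40. G_2 = 39.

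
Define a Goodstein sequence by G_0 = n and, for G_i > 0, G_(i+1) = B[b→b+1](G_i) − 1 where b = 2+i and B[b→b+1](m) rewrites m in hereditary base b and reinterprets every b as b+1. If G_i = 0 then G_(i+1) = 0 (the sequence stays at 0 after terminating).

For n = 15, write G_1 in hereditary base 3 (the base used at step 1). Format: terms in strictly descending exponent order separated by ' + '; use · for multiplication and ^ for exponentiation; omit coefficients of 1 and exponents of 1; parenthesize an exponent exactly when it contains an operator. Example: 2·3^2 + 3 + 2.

G_0 = 15. HB_2(15) = 2^(2 + 1) + 2^2 + 2 + 1. Bump = 112. G_1 = 111.
G_1 = 111. HB_3(111) = 3^(3 + 1) + 3^3 + 3. Bump = 1284. G_2 = 1283.

3^(3 + 1) + 3^3 + 3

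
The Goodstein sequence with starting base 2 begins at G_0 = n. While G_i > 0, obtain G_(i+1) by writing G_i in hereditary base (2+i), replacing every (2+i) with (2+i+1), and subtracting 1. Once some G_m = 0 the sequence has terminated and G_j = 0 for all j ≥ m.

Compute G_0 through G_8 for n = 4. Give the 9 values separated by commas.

4 —HB2→ 2^2 —bump→ 3^3 = 27 —(−1)→ 26
26 —HB3→ 2·3^2 + 2·3 + 2 —bump→ 2·4^2 + 2·4 + 2 = 42 —(−1)→ 41
41 —HB4→ 2·4^2 + 2·4 + 1 —bump→ 2·5^2 + 2·5 + 1 = 61 —(−1)→ 60
60 —HB5→ 2·5^2 + 2·5 —bump→ 2·6^2 + 2·6 = 84 —(−1)→ 83
83 —HB6→ 2·6^2 + 6 + 5 —bump→ 2·7^2 + 7 + 5 = 110 —(−1)→ 109
109 —HB7→ 2·7^2 + 7 + 4 —bump→ 2·8^2 + 8 + 4 = 140 —(−1)→ 139
139 —HB8→ 2·8^2 + 8 + 3 —bump→ 2·9^2 + 9 + 3 = 174 —(−1)→ 173
173 —HB9→ 2·9^2 + 9 + 2 —bump→ 2·10^2 + 10 + 2 = 212 —(−1)→ 211

4, 26, 41, 60, 83, 109, 139, 173, 211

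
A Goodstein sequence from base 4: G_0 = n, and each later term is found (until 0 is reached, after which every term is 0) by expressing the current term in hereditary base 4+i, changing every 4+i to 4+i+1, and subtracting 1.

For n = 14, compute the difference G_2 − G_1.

2

14 —HB4→ 3·4 + 2 —bump→ 3·5 + 2 = 17 —(−1)→ 16
16 —HB5→ 3·5 + 1 —bump→ 3·6 + 1 = 19 —(−1)→ 18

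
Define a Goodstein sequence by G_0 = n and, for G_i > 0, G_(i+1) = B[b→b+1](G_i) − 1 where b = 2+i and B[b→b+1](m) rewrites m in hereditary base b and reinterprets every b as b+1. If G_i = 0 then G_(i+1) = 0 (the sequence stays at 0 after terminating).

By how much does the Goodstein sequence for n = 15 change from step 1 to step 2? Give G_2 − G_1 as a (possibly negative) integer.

i=0: 15 = 2^(2 + 1) + 2^2 + 2 + 1 (b=2); 2→3: 3^(3 + 1) + 3^3 + 3 + 1 = 112; 112−1 = 111
i=1: 111 = 3^(3 + 1) + 3^3 + 3 (b=3); 3→4: 4^(4 + 1) + 4^4 + 4 = 1284; 1284−1 = 1283

1172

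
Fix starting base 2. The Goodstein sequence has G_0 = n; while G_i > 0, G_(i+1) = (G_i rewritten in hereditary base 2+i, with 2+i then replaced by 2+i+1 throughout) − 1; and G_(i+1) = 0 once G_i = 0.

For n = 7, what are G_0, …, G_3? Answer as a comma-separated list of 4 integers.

i=0: 7 = 2^2 + 2 + 1 (b=2); 2→3: 3^3 + 3 + 1 = 31; 31−1 = 30
i=1: 30 = 3^3 + 3 (b=3); 3→4: 4^4 + 4 = 260; 260−1 = 259
i=2: 259 = 4^4 + 3 (b=4); 4→5: 5^5 + 3 = 3128; 3128−1 = 3127

7, 30, 259, 3127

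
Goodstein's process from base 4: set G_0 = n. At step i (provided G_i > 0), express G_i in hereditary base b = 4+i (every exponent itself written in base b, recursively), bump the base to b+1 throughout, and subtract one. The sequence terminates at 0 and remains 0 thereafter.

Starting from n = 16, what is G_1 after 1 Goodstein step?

16 —HB4→ 4^2 —bump→ 5^2 = 25 —(−1)→ 24
24 —HB5→ 4·5 + 4 —bump→ 4·6 + 4 = 28 —(−1)→ 27

24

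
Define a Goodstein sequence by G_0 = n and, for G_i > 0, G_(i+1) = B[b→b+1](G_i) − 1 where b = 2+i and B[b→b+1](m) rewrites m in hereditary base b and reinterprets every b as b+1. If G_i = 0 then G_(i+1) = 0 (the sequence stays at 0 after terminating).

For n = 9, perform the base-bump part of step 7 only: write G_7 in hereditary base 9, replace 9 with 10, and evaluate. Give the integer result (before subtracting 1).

[0] 9 ≡ 2^(2 + 1) + 1 (base 2). Lift 3: 82. −1: 81.
[1] 81 ≡ 3^(3 + 1) (base 3). Lift 4: 1024. −1: 1023.
[2] 1023 ≡ 3·4^4 + 3·4^3 + 3·4^2 + 3·4 + 3 (base 4). Lift 5: 9843. −1: 9842.
[3] 9842 ≡ 3·5^5 + 3·5^3 + 3·5^2 + 3·5 + 2 (base 5). Lift 6: 140744. −1: 140743.
[4] 140743 ≡ 3·6^6 + 3·6^3 + 3·6^2 + 3·6 + 1 (base 6). Lift 7: 2471827. −1: 2471826.
[5] 2471826 ≡ 3·7^7 + 3·7^3 + 3·7^2 + 3·7 (base 7). Lift 8: 50333400. −1: 50333399.
[6] 50333399 ≡ 3·8^8 + 3·8^3 + 3·8^2 + 2·8 + 7 (base 8). Lift 9: 1162263922. −1: 1162263921.
[7] 1162263921 ≡ 3·9^9 + 3·9^3 + 3·9^2 + 2·9 + 6 (base 9). Lift 10: 30000003326. −1: 30000003325.

30000003326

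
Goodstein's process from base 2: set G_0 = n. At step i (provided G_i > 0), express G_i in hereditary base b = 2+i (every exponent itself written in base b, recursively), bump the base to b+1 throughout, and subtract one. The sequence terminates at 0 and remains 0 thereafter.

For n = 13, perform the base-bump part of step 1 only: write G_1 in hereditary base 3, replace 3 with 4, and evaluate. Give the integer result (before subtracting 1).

1280

i=0: 13 = 2^(2 + 1) + 2^2 + 1 (b=2); 2→3: 3^(3 + 1) + 3^3 + 1 = 109; 109−1 = 108
i=1: 108 = 3^(3 + 1) + 3^3 (b=3); 3→4: 4^(4 + 1) + 4^4 = 1280; 1280−1 = 1279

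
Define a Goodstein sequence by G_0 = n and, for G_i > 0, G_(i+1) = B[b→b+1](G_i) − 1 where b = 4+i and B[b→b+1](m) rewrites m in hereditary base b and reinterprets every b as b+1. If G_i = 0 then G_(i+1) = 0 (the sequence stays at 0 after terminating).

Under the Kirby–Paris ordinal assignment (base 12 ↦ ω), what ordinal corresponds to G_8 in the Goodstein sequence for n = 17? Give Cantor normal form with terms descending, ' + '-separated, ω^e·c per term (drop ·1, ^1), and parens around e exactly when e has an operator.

step 0: 17 = 4^2 + 1; sub 5 for 4: 5^2 + 1; = 26; G_1 = 26−1 = 25
step 1: 25 = 5^2; sub 6 for 5: 6^2; = 36; G_2 = 36−1 = 35
step 2: 35 = 5·6 + 5; sub 7 for 6: 5·7 + 5; = 40; G_3 = 40−1 = 39
step 3: 39 = 5·7 + 4; sub 8 for 7: 5·8 + 4; = 44; G_4 = 44−1 = 43
step 4: 43 = 5·8 + 3; sub 9 for 8: 5·9 + 3; = 48; G_5 = 48−1 = 47
step 5: 47 = 5·9 + 2; sub 10 for 9: 5·10 + 2; = 52; G_6 = 52−1 = 51
step 6: 51 = 5·10 + 1; sub 11 for 10: 5·11 + 1; = 56; G_7 = 56−1 = 55
step 7: 55 = 5·11; sub 12 for 11: 5·12; = 60; G_8 = 60−1 = 59

ω·4 + 11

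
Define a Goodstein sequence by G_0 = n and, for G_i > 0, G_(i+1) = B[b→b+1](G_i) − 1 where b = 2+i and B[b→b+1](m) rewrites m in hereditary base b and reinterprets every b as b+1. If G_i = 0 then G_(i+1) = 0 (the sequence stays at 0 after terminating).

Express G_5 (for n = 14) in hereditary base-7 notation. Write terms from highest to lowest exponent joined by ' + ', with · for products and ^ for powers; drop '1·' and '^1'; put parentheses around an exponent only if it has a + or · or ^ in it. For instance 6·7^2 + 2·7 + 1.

G_0=14  [base 2] 2^(2 + 1) + 2^2 + 2  →[2↦3]→  3^(3 + 1) + 3^3 + 3 = 111  −1 ⇒ G_1=110
G_1=110  [base 3] 3^(3 + 1) + 3^3 + 2  →[3↦4]→  4^(4 + 1) + 4^4 + 2 = 1282  −1 ⇒ G_2=1281
G_2=1281  [base 4] 4^(4 + 1) + 4^4 + 1  →[4↦5]→  5^(5 + 1) + 5^5 + 1 = 18751  −1 ⇒ G_3=18750
G_3=18750  [base 5] 5^(5 + 1) + 5^5  →[5↦6]→  6^(6 + 1) + 6^6 = 326592  −1 ⇒ G_4=326591
G_4=326591  [base 6] 6^(6 + 1) + 5·6^5 + 5·6^4 + 5·6^3 + 5·6^2 + 5·6 + 5  →[6↦7]→  7^(7 + 1) + 5·7^5 + 5·7^4 + 5·7^3 + 5·7^2 + 5·7 + 5 = 5862841  −1 ⇒ G_5=5862840
G_5=5862840  [base 7] 7^(7 + 1) + 5·7^5 + 5·7^4 + 5·7^3 + 5·7^2 + 5·7 + 4  →[7↦8]→  8^(8 + 1) + 5·8^5 + 5·8^4 + 5·8^3 + 5·8^2 + 5·8 + 4 = 134404972  −1 ⇒ G_6=134404971

7^(7 + 1) + 5·7^5 + 5·7^4 + 5·7^3 + 5·7^2 + 5·7 + 4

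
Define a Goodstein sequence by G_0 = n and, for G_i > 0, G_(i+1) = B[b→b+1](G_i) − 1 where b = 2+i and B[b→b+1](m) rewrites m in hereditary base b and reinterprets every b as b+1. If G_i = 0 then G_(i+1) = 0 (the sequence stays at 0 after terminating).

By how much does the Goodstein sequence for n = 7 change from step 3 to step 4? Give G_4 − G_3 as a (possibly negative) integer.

G_0 = 7. HB_2(7) = 2^2 + 2 + 1. Bump = 31. G_1 = 30.
G_1 = 30. HB_3(30) = 3^3 + 3. Bump = 260. G_2 = 259.
G_2 = 259. HB_4(259) = 4^4 + 3. Bump = 3128. G_3 = 3127.
G_3 = 3127. HB_5(3127) = 5^5 + 2. Bump = 46658. G_4 = 46657.

43530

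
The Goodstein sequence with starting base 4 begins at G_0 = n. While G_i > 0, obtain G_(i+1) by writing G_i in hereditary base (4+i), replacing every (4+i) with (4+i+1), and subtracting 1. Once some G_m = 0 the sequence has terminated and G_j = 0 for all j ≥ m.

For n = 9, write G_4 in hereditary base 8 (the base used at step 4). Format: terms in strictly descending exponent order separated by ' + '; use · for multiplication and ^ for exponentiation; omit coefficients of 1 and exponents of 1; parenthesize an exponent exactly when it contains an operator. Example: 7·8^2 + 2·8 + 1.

8 + 3

i=0: 9 = 2·4 + 1 (b=4); 4→5: 2·5 + 1 = 11; 11−1 = 10
i=1: 10 = 2·5 (b=5); 5→6: 2·6 = 12; 12−1 = 11
i=2: 11 = 6 + 5 (b=6); 6→7: 7 + 5 = 12; 12−1 = 11
i=3: 11 = 7 + 4 (b=7); 7→8: 8 + 4 = 12; 12−1 = 11
i=4: 11 = 8 + 3 (b=8); 8→9: 9 + 3 = 12; 12−1 = 11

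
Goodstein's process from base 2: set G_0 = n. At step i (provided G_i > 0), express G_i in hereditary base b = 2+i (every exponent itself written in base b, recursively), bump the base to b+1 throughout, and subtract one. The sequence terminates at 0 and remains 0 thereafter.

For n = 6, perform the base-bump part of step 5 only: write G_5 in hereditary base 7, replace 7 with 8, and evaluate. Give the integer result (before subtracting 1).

187244

[0] 6 ≡ 2^2 + 2 (base 2). Lift 3: 30. −1: 29.
[1] 29 ≡ 3^3 + 2 (base 3). Lift 4: 258. −1: 257.
[2] 257 ≡ 4^4 + 1 (base 4). Lift 5: 3126. −1: 3125.
[3] 3125 ≡ 5^5 (base 5). Lift 6: 46656. −1: 46655.
[4] 46655 ≡ 5·6^5 + 5·6^4 + 5·6^3 + 5·6^2 + 5·6 + 5 (base 6). Lift 7: 98040. −1: 98039.
[5] 98039 ≡ 5·7^5 + 5·7^4 + 5·7^3 + 5·7^2 + 5·7 + 4 (base 7). Lift 8: 187244. −1: 187243.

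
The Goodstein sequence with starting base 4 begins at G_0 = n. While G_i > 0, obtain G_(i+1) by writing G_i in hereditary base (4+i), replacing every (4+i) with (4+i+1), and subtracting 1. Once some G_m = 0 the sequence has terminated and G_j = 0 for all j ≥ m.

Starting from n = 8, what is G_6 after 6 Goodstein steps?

step 0: 8 = 2·4; sub 5 for 4: 2·5; = 10; G_1 = 10−1 = 9
step 1: 9 = 5 + 4; sub 6 for 5: 6 + 4; = 10; G_2 = 10−1 = 9
step 2: 9 = 6 + 3; sub 7 for 6: 7 + 3; = 10; G_3 = 10−1 = 9
step 3: 9 = 7 + 2; sub 8 for 7: 8 + 2; = 10; G_4 = 10−1 = 9
step 4: 9 = 8 + 1; sub 9 for 8: 9 + 1; = 10; G_5 = 10−1 = 9
step 5: 9 = 9; sub 10 for 9: 10; = 10; G_6 = 10−1 = 9
step 6: 9 = 9; sub 11 for 10: 9; = 9; G_7 = 9−1 = 8

9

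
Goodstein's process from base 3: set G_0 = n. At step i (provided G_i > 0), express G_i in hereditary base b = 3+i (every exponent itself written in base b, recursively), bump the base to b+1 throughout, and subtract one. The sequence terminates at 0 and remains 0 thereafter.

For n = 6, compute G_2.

G_0 = 6. HB_3(6) = 2·3. Bump = 8. G_1 = 7.
G_1 = 7. HB_4(7) = 4 + 3. Bump = 8. G_2 = 7.
G_2 = 7. HB_5(7) = 5 + 2. Bump = 8. G_3 = 7.

7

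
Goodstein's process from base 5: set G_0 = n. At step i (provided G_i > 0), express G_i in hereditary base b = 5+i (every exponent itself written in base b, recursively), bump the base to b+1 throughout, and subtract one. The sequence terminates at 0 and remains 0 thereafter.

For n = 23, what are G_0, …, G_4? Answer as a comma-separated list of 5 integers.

23, 26, 29, 32, 35

23 —HB5→ 4·5 + 3 —bump→ 4·6 + 3 = 27 —(−1)→ 26
26 —HB6→ 4·6 + 2 —bump→ 4·7 + 2 = 30 —(−1)→ 29
29 —HB7→ 4·7 + 1 —bump→ 4·8 + 1 = 33 —(−1)→ 32
32 —HB8→ 4·8 —bump→ 4·9 = 36 —(−1)→ 35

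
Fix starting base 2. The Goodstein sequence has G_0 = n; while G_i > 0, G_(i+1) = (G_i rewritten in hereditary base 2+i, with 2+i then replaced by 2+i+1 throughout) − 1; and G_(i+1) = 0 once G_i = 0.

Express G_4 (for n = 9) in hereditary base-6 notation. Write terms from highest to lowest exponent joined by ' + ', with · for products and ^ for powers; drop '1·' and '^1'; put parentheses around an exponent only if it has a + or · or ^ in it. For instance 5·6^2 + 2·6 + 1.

3·6^6 + 3·6^3 + 3·6^2 + 3·6 + 1

9 —HB2→ 2^(2 + 1) + 1 —bump→ 3^(3 + 1) + 1 = 82 —(−1)→ 81
81 —HB3→ 3^(3 + 1) —bump→ 4^(4 + 1) = 1024 —(−1)→ 1023
1023 —HB4→ 3·4^4 + 3·4^3 + 3·4^2 + 3·4 + 3 —bump→ 3·5^5 + 3·5^3 + 3·5^2 + 3·5 + 3 = 9843 —(−1)→ 9842
9842 —HB5→ 3·5^5 + 3·5^3 + 3·5^2 + 3·5 + 2 —bump→ 3·6^6 + 3·6^3 + 3·6^2 + 3·6 + 2 = 140744 —(−1)→ 140743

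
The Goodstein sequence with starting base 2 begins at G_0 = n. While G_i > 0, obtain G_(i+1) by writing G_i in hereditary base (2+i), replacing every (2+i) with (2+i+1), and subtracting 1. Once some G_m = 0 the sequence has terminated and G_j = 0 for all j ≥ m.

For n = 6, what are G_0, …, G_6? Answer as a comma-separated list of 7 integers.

step 0: 6 = 2^2 + 2; sub 3 for 2: 3^3 + 3; = 30; G_1 = 30−1 = 29
step 1: 29 = 3^3 + 2; sub 4 for 3: 4^4 + 2; = 258; G_2 = 258−1 = 257
step 2: 257 = 4^4 + 1; sub 5 for 4: 5^5 + 1; = 3126; G_3 = 3126−1 = 3125
step 3: 3125 = 5^5; sub 6 for 5: 6^6; = 46656; G_4 = 46656−1 = 46655
step 4: 46655 = 5·6^5 + 5·6^4 + 5·6^3 + 5·6^2 + 5·6 + 5; sub 7 for 6: 5·7^5 + 5·7^4 + 5·7^3 + 5·7^2 + 5·7 + 5; = 98040; G_5 = 98040−1 = 98039
step 5: 98039 = 5·7^5 + 5·7^4 + 5·7^3 + 5·7^2 + 5·7 + 4; sub 8 for 7: 5·8^5 + 5·8^4 + 5·8^3 + 5·8^2 + 5·8 + 4; = 187244; G_6 = 187244−1 = 187243

6, 29, 257, 3125, 46655, 98039, 187243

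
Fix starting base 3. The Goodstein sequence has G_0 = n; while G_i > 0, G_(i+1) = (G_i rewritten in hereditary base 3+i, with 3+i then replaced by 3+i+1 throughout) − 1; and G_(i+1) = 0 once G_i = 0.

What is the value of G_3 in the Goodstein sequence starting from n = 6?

G_0 = 6. HB_3(6) = 2·3. Bump = 8. G_1 = 7.
G_1 = 7. HB_4(7) = 4 + 3. Bump = 8. G_2 = 7.
G_2 = 7. HB_5(7) = 5 + 2. Bump = 8. G_3 = 7.
G_3 = 7. HB_6(7) = 6 + 1. Bump = 8. G_4 = 7.

7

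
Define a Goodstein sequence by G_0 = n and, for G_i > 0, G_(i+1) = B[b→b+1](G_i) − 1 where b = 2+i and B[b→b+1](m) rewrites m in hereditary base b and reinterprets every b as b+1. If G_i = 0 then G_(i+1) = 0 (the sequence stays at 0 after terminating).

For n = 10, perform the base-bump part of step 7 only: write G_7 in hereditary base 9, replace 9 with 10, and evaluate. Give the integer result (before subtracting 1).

(0) 10|_2 = 2^(2 + 1) + 2 ↦ 3^(3 + 1) + 3|_3 = 84 ⇒ 83
(1) 83|_3 = 3^(3 + 1) + 2 ↦ 4^(4 + 1) + 2|_4 = 1026 ⇒ 1025
(2) 1025|_4 = 4^(4 + 1) + 1 ↦ 5^(5 + 1) + 1|_5 = 15626 ⇒ 15625
(3) 15625|_5 = 5^(5 + 1) ↦ 6^(6 + 1)|_6 = 279936 ⇒ 279935
(4) 279935|_6 = 5·6^6 + 5·6^5 + 5·6^4 + 5·6^3 + 5·6^2 + 5·6 + 5 ↦ 5·7^7 + 5·7^5 + 5·7^4 + 5·7^3 + 5·7^2 + 5·7 + 5|_7 = 4215755 ⇒ 4215754
(5) 4215754|_7 = 5·7^7 + 5·7^5 + 5·7^4 + 5·7^3 + 5·7^2 + 5·7 + 4 ↦ 5·8^8 + 5·8^5 + 5·8^4 + 5·8^3 + 5·8^2 + 5·8 + 4|_8 = 84073324 ⇒ 84073323
(6) 84073323|_8 = 5·8^8 + 5·8^5 + 5·8^4 + 5·8^3 + 5·8^2 + 5·8 + 3 ↦ 5·9^9 + 5·9^5 + 5·9^4 + 5·9^3 + 5·9^2 + 5·9 + 3|_9 = 1937434593 ⇒ 1937434592
(7) 1937434592|_9 = 5·9^9 + 5·9^5 + 5·9^4 + 5·9^3 + 5·9^2 + 5·9 + 2 ↦ 5·10^10 + 5·10^5 + 5·10^4 + 5·10^3 + 5·10^2 + 5·10 + 2|_10 = 50000555552 ⇒ 50000555551

50000555552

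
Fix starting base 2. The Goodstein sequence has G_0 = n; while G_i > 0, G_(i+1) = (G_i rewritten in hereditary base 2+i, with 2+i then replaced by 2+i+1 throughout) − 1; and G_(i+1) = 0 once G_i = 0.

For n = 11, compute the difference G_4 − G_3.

i=0: 11 = 2^(2 + 1) + 2 + 1 (b=2); 2→3: 3^(3 + 1) + 3 + 1 = 85; 85−1 = 84
i=1: 84 = 3^(3 + 1) + 3 (b=3); 3→4: 4^(4 + 1) + 4 = 1028; 1028−1 = 1027
i=2: 1027 = 4^(4 + 1) + 3 (b=4); 4→5: 5^(5 + 1) + 3 = 15628; 15628−1 = 15627
i=3: 15627 = 5^(5 + 1) + 2 (b=5); 5→6: 6^(6 + 1) + 2 = 279938; 279938−1 = 279937

264310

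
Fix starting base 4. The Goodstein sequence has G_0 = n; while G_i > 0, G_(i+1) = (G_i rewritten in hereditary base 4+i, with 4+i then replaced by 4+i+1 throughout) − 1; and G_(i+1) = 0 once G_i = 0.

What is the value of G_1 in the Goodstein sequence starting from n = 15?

base 4: 15 = 3·4 + 3; at 5: 3·5 + 3 = 18; next = 17
base 5: 17 = 3·5 + 2; at 6: 3·6 + 2 = 20; next = 19

17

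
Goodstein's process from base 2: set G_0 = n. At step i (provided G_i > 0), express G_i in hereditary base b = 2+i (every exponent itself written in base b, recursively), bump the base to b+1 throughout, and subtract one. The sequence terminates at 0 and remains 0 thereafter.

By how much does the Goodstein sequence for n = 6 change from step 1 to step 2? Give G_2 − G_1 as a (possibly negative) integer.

228

6 —HB2→ 2^2 + 2 —bump→ 3^3 + 3 = 30 —(−1)→ 29
29 —HB3→ 3^3 + 2 —bump→ 4^4 + 2 = 258 —(−1)→ 257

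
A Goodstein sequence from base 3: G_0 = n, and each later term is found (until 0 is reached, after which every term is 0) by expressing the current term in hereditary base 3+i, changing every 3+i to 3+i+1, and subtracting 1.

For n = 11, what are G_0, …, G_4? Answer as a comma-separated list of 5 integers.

G_0=11  [base 3] 3^2 + 2  →[3↦4]→  4^2 + 2 = 18  −1 ⇒ G_1=17
G_1=17  [base 4] 4^2 + 1  →[4↦5]→  5^2 + 1 = 26  −1 ⇒ G_2=25
G_2=25  [base 5] 5^2  →[5↦6]→  6^2 = 36  −1 ⇒ G_3=35
G_3=35  [base 6] 5·6 + 5  →[6↦7]→  5·7 + 5 = 40  −1 ⇒ G_4=39

11, 17, 25, 35, 39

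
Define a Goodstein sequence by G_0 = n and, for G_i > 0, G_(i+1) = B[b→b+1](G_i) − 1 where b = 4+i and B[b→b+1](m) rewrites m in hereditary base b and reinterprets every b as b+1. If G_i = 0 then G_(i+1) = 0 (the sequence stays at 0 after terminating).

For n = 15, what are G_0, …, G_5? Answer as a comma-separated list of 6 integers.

base 4: 15 = 3·4 + 3; at 5: 3·5 + 3 = 18; next = 17
base 5: 17 = 3·5 + 2; at 6: 3·6 + 2 = 20; next = 19
base 6: 19 = 3·6 + 1; at 7: 3·7 + 1 = 22; next = 21
base 7: 21 = 3·7; at 8: 3·8 = 24; next = 23
base 8: 23 = 2·8 + 7; at 9: 2·9 + 7 = 25; next = 24

15, 17, 19, 21, 23, 24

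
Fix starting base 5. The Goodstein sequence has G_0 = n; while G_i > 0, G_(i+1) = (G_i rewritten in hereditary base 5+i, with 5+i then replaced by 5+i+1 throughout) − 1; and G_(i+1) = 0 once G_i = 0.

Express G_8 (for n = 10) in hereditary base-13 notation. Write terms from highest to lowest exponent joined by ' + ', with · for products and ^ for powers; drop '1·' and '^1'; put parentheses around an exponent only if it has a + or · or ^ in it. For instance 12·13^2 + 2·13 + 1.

[0] 10 ≡ 2·5 (base 5). Lift 6: 12. −1: 11.
[1] 11 ≡ 6 + 5 (base 6). Lift 7: 12. −1: 11.
[2] 11 ≡ 7 + 4 (base 7). Lift 8: 12. −1: 11.
[3] 11 ≡ 8 + 3 (base 8). Lift 9: 12. −1: 11.
[4] 11 ≡ 9 + 2 (base 9). Lift 10: 12. −1: 11.
[5] 11 ≡ 10 + 1 (base 10). Lift 11: 12. −1: 11.
[6] 11 ≡ 11 (base 11). Lift 12: 12. −1: 11.
[7] 11 ≡ 11 (base 12). Lift 13: 11. −1: 10.

10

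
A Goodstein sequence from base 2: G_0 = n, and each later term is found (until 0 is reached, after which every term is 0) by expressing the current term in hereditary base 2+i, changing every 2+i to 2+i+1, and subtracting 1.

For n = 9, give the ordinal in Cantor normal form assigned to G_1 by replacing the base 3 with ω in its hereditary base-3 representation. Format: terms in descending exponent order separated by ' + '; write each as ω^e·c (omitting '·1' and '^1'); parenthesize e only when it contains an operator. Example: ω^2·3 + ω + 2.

ω^(ω + 1)

(0) 9|_2 = 2^(2 + 1) + 1 ↦ 3^(3 + 1) + 1|_3 = 82 ⇒ 81
(1) 81|_3 = 3^(3 + 1) ↦ 4^(4 + 1)|_4 = 1024 ⇒ 1023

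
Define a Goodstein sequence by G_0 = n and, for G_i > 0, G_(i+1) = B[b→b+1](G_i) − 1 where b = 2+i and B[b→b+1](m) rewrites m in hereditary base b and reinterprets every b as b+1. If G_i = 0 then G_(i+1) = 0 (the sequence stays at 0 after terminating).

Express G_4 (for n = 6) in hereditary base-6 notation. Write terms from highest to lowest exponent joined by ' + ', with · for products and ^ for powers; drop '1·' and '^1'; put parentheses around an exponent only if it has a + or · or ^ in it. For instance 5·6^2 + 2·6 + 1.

base 2: 6 = 2^2 + 2; at 3: 3^3 + 3 = 30; next = 29
base 3: 29 = 3^3 + 2; at 4: 4^4 + 2 = 258; next = 257
base 4: 257 = 4^4 + 1; at 5: 5^5 + 1 = 3126; next = 3125
base 5: 3125 = 5^5; at 6: 6^6 = 46656; next = 46655

5·6^5 + 5·6^4 + 5·6^3 + 5·6^2 + 5·6 + 5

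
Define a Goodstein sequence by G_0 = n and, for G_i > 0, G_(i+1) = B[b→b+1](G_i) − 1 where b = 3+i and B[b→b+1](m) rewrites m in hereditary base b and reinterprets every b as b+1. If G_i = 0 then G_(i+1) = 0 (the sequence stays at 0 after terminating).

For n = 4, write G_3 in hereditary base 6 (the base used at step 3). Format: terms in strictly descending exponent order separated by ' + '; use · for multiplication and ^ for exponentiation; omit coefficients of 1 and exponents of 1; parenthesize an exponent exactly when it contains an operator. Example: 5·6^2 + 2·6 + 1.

i=0: 4 = 3 + 1 (b=3); 3→4: 4 + 1 = 5; 5−1 = 4
i=1: 4 = 4 (b=4); 4→5: 5 = 5; 5−1 = 4
i=2: 4 = 4 (b=5); 5→6: 4 = 4; 4−1 = 3
i=3: 3 = 3 (b=6); 6→7: 3 = 3; 3−1 = 2

3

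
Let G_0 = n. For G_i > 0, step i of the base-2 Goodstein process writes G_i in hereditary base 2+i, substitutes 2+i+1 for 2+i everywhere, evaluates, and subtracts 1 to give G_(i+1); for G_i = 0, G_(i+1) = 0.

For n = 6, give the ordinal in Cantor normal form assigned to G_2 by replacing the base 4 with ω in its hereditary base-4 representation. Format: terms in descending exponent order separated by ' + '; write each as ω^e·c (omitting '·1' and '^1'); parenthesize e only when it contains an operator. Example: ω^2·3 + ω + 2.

ω^ω + 1

[0] 6 ≡ 2^2 + 2 (base 2). Lift 3: 30. −1: 29.
[1] 29 ≡ 3^3 + 2 (base 3). Lift 4: 258. −1: 257.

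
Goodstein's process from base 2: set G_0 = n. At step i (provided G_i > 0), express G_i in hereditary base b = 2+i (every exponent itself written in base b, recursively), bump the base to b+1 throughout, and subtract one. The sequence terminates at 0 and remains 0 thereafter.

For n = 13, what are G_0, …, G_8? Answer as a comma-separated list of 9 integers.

13, 108, 1279, 16092, 280711, 5765998, 134219479, 3486786855, 100000003325

G_0 = 13. HB_2(13) = 2^(2 + 1) + 2^2 + 1. Bump = 109. G_1 = 108.
G_1 = 108. HB_3(108) = 3^(3 + 1) + 3^3. Bump = 1280. G_2 = 1279.
G_2 = 1279. HB_4(1279) = 4^(4 + 1) + 3·4^3 + 3·4^2 + 3·4 + 3. Bump = 16093. G_3 = 16092.
G_3 = 16092. HB_5(16092) = 5^(5 + 1) + 3·5^3 + 3·5^2 + 3·5 + 2. Bump = 280712. G_4 = 280711.
G_4 = 280711. HB_6(280711) = 6^(6 + 1) + 3·6^3 + 3·6^2 + 3·6 + 1. Bump = 5765999. G_5 = 5765998.
G_5 = 5765998. HB_7(5765998) = 7^(7 + 1) + 3·7^3 + 3·7^2 + 3·7. Bump = 134219480. G_6 = 134219479.
G_6 = 134219479. HB_8(134219479) = 8^(8 + 1) + 3·8^3 + 3·8^2 + 2·8 + 7. Bump = 3486786856. G_7 = 3486786855.
G_7 = 3486786855. HB_9(3486786855) = 9^(9 + 1) + 3·9^3 + 3·9^2 + 2·9 + 6. Bump = 100000003326. G_8 = 100000003325.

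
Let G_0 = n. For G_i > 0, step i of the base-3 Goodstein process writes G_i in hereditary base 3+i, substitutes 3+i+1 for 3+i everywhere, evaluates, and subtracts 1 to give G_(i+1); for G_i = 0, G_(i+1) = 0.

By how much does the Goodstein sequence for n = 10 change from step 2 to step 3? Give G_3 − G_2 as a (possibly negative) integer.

3

(0) 10|_3 = 3^2 + 1 ↦ 4^2 + 1|_4 = 17 ⇒ 16
(1) 16|_4 = 4^2 ↦ 5^2|_5 = 25 ⇒ 24
(2) 24|_5 = 4·5 + 4 ↦ 4·6 + 4|_6 = 28 ⇒ 27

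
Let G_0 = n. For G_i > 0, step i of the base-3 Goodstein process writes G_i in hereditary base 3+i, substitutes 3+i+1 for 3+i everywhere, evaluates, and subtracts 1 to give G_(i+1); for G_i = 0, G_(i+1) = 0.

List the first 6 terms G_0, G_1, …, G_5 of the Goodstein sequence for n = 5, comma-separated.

5, 5, 5, 5, 4, 3

G_0=5  [base 3] 3 + 2  →[3↦4]→  4 + 2 = 6  −1 ⇒ G_1=5
G_1=5  [base 4] 4 + 1  →[4↦5]→  5 + 1 = 6  −1 ⇒ G_2=5
G_2=5  [base 5] 5  →[5↦6]→  6 = 6  −1 ⇒ G_3=5
G_3=5  [base 6] 5  →[6↦7]→  5 = 5  −1 ⇒ G_4=4
G_4=4  [base 7] 4  →[7↦8]→  4 = 4  −1 ⇒ G_5=3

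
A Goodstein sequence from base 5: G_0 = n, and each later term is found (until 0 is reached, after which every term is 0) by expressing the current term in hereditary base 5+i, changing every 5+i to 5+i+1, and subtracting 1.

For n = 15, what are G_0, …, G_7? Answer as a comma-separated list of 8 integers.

15, 17, 18, 19, 20, 21, 22, 23

G_0=15  [base 5] 3·5  →[5↦6]→  3·6 = 18  −1 ⇒ G_1=17
G_1=17  [base 6] 2·6 + 5  →[6↦7]→  2·7 + 5 = 19  −1 ⇒ G_2=18
G_2=18  [base 7] 2·7 + 4  →[7↦8]→  2·8 + 4 = 20  −1 ⇒ G_3=19
G_3=19  [base 8] 2·8 + 3  →[8↦9]→  2·9 + 3 = 21  −1 ⇒ G_4=20
G_4=20  [base 9] 2·9 + 2  →[9↦10]→  2·10 + 2 = 22  −1 ⇒ G_5=21
G_5=21  [base 10] 2·10 + 1  →[10↦11]→  2·11 + 1 = 23  −1 ⇒ G_6=22
G_6=22  [base 11] 2·11  →[11↦12]→  2·12 = 24  −1 ⇒ G_7=23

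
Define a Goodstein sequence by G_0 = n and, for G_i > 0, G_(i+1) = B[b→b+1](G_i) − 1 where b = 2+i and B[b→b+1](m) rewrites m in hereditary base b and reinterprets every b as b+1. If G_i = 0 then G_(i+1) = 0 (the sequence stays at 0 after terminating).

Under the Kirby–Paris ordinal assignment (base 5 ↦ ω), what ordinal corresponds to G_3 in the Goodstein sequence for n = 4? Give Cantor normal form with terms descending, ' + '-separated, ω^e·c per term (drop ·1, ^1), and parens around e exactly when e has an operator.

step 0: 4 = 2^2; sub 3 for 2: 3^3; = 27; G_1 = 27−1 = 26
step 1: 26 = 2·3^2 + 2·3 + 2; sub 4 for 3: 2·4^2 + 2·4 + 2; = 42; G_2 = 42−1 = 41
step 2: 41 = 2·4^2 + 2·4 + 1; sub 5 for 4: 2·5^2 + 2·5 + 1; = 61; G_3 = 61−1 = 60
step 3: 60 = 2·5^2 + 2·5; sub 6 for 5: 2·6^2 + 2·6; = 84; G_4 = 84−1 = 83

ω^2·2 + ω·2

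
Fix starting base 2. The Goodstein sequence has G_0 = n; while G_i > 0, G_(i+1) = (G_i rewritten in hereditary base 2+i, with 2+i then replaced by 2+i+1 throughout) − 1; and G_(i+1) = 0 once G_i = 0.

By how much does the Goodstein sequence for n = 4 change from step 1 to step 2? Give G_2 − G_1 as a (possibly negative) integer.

15

(0) 4|_2 = 2^2 ↦ 3^3|_3 = 27 ⇒ 26
(1) 26|_3 = 2·3^2 + 2·3 + 2 ↦ 2·4^2 + 2·4 + 2|_4 = 42 ⇒ 41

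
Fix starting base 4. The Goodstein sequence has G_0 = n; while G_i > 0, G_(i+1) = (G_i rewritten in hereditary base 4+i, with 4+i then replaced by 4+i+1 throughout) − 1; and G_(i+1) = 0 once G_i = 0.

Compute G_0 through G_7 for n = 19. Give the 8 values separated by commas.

step 0: 19 = 4^2 + 3; sub 5 for 4: 5^2 + 3; = 28; G_1 = 28−1 = 27
step 1: 27 = 5^2 + 2; sub 6 for 5: 6^2 + 2; = 38; G_2 = 38−1 = 37
step 2: 37 = 6^2 + 1; sub 7 for 6: 7^2 + 1; = 50; G_3 = 50−1 = 49
step 3: 49 = 7^2; sub 8 for 7: 8^2; = 64; G_4 = 64−1 = 63
step 4: 63 = 7·8 + 7; sub 9 for 8: 7·9 + 7; = 70; G_5 = 70−1 = 69
step 5: 69 = 7·9 + 6; sub 10 for 9: 7·10 + 6; = 76; G_6 = 76−1 = 75
step 6: 75 = 7·10 + 5; sub 11 for 10: 7·11 + 5; = 82; G_7 = 82−1 = 81

19, 27, 37, 49, 63, 69, 75, 81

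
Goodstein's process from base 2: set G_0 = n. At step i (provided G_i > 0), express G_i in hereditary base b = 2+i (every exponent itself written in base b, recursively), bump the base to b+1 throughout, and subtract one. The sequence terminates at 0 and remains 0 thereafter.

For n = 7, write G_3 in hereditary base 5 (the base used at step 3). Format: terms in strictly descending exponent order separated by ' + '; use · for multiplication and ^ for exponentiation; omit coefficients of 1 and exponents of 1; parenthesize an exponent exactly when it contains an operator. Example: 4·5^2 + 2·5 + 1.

5^5 + 2

G_0 = 7. HB_2(7) = 2^2 + 2 + 1. Bump = 31. G_1 = 30.
G_1 = 30. HB_3(30) = 3^3 + 3. Bump = 260. G_2 = 259.
G_2 = 259. HB_4(259) = 4^4 + 3. Bump = 3128. G_3 = 3127.
G_3 = 3127. HB_5(3127) = 5^5 + 2. Bump = 46658. G_4 = 46657.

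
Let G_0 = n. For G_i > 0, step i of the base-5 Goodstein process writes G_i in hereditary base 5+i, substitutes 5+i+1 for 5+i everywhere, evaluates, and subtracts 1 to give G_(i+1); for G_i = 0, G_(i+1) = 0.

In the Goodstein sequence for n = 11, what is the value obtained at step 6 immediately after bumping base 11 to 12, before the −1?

14

step 0: 11 = 2·5 + 1; sub 6 for 5: 2·6 + 1; = 13; G_1 = 13−1 = 12
step 1: 12 = 2·6; sub 7 for 6: 2·7; = 14; G_2 = 14−1 = 13
step 2: 13 = 7 + 6; sub 8 for 7: 8 + 6; = 14; G_3 = 14−1 = 13
step 3: 13 = 8 + 5; sub 9 for 8: 9 + 5; = 14; G_4 = 14−1 = 13
step 4: 13 = 9 + 4; sub 10 for 9: 10 + 4; = 14; G_5 = 14−1 = 13
step 5: 13 = 10 + 3; sub 11 for 10: 11 + 3; = 14; G_6 = 14−1 = 13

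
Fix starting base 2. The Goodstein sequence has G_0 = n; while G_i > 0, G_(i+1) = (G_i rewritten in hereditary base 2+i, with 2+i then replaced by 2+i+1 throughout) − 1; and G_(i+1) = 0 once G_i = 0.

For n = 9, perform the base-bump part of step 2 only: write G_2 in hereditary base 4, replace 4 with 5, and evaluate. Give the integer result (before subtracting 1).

9843

base 2: 9 = 2^(2 + 1) + 1; at 3: 3^(3 + 1) + 1 = 82; next = 81
base 3: 81 = 3^(3 + 1); at 4: 4^(4 + 1) = 1024; next = 1023
base 4: 1023 = 3·4^4 + 3·4^3 + 3·4^2 + 3·4 + 3; at 5: 3·5^5 + 3·5^3 + 3·5^2 + 3·5 + 3 = 9843; next = 9842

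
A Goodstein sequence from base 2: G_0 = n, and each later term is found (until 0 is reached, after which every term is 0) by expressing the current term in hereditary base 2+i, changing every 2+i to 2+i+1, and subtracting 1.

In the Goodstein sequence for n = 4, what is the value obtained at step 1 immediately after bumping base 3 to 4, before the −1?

42

(0) 4|_2 = 2^2 ↦ 3^3|_3 = 27 ⇒ 26
(1) 26|_3 = 2·3^2 + 2·3 + 2 ↦ 2·4^2 + 2·4 + 2|_4 = 42 ⇒ 41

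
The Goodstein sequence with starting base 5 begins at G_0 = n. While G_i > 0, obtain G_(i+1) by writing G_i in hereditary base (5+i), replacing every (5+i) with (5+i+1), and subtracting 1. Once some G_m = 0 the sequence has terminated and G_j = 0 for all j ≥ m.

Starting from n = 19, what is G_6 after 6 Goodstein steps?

base 5: 19 = 3·5 + 4; at 6: 3·6 + 4 = 22; next = 21
base 6: 21 = 3·6 + 3; at 7: 3·7 + 3 = 24; next = 23
base 7: 23 = 3·7 + 2; at 8: 3·8 + 2 = 26; next = 25
base 8: 25 = 3·8 + 1; at 9: 3·9 + 1 = 28; next = 27
base 9: 27 = 3·9; at 10: 3·10 = 30; next = 29
base 10: 29 = 2·10 + 9; at 11: 2·11 + 9 = 31; next = 30
base 11: 30 = 2·11 + 8; at 12: 2·12 + 8 = 32; next = 31

30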